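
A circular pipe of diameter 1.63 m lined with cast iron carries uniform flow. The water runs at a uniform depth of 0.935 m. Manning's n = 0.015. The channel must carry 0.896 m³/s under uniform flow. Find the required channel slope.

For a circular section of diameter D = 1.63 m at depth y = 0.935 m, the central angle is θ = 2 arccos(1 − 2y/D) = 3.437 rad. Then A = (D²/8)(θ − sin θ) = 1.238 m² and P = Dθ/2 = 2.801 m.
Hydraulic radius R = A/P = 1.238/2.801 = 0.442 m.
From Manning's equation, S = [nQ / (1 A R^(2/3))]² = [0.015 × 0.896 / (1 × 1.238 × 0.442^(2/3))]² = 0.00035.

S = 0.00035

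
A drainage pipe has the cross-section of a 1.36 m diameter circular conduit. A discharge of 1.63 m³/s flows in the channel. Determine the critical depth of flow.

y_c = 0.673 m

At critical depth, Q² T / (g A³) = 1, i.e. A³/T = Q²/g = 1.63²/9.81 = 0.2708.
Trying y = 0.773 m: A³/T = 0.4598 — too large.
Trying y = 0.597 m: A³/T = 0.1713 — too small.
Trying y = 0.673 m: A³/T = 0.2708 — matches.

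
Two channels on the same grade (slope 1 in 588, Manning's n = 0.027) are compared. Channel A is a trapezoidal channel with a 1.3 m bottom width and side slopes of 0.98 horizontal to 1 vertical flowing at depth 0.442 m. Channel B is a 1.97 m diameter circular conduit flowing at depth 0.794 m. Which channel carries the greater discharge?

Channel A: With bottom width b = 1.3 m and side slope z = 0.98: A = (b + zy)y = (1.3 + 0.98×0.442)×0.442 = 0.7661 m²; P = b + 2y√(1+z²) = 1.3 + 2×0.442×1.4 = 2.538 m. Hydraulic radius R = A/P = 0.7661/2.538 = 0.3019 m. Q_A = (1/0.027)·0.7661·0.3019^(2/3)·√0.001701 = 0.5265 m³/s.
Channel B: For a circular section of diameter D = 1.97 m at depth y = 0.794 m, the central angle is θ = 2 arccos(1 − 2y/D) = 2.751 rad. Then A = (D²/8)(θ − sin θ) = 1.15 m² and P = Dθ/2 = 2.71 m. Hydraulic radius R = A/P = 1.15/2.71 = 0.4244 m. Q_B = (1/0.027)·1.15·0.4244^(2/3)·√0.001701 = 0.9921 m³/s.
Q_A = 0.5265 m³/s vs Q_B = 0.9921 m³/s, so channel B carries more.

channel B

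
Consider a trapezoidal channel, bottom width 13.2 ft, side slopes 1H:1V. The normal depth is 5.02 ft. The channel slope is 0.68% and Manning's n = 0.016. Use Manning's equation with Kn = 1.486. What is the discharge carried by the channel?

Q = 1560 ft³/s

With bottom width b = 13.2 ft and side slope z = 1: A = (b + zy)y = (13.2 + 1×5.02)×5.02 = 91.46 ft²; P = b + 2y√(1+z²) = 13.2 + 2×5.02×1.414 = 27.4 ft.
Hydraulic radius R = A/P = 91.46/27.4 = 3.338 ft.
Manning's equation: Q = (1.486/n) A R^(2/3) S^(1/2) = (1.486/0.016) × 91.46 × 3.338^(2/3) × 0.0068^(1/2) = 1560 ft³/s.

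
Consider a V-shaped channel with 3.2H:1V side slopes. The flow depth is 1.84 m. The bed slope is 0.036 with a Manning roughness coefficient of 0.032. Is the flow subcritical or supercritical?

supercritical

For a triangular section with side slope z = 3.2: A = zy² = 3.2×1.84² = 10.83 m²; P = 2y√(1+z²) = 2×1.84×3.353 = 12.34 m.
Hydraulic radius R = A/P = 10.83/12.34 = 0.8781 m.
V = (1/n) R^(2/3) √S = (1/0.032) × 0.8781^(2/3) × √0.036 = 5.437 m/s. Hydraulic depth D_h = A/T = 10.83/11.78 = 0.92 m.
Froude number Fr = V/√(g·D_h) = 5.437/√(9.81×0.92) = 1.81, which is greater than 1, so the flow is supercritical.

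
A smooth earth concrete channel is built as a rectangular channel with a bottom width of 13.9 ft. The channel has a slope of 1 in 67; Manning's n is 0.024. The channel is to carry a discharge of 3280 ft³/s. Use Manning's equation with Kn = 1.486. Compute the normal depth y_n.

Manning's equation rearranged: A R^(2/3) = nQ / (1.486·√S) = 0.024 × 3280 / (1.486 × √0.01493) = 433.6.
At y = 14.9 ft: A R^(2/3) = 584.4 — too large.
At y = 7.97 ft: A R^(2/3) = 265.6 — too small.
At y = 11.7 ft: A R^(2/3) = 434 — matches.

y_n = 11.7 ft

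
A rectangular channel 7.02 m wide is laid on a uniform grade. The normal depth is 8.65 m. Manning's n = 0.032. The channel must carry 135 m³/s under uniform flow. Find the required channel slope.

S = 0.00149

Flow area A = b·y = 7.02 × 8.65 = 60.72 m². Wetted perimeter P = b + 2y = 7.02 + 2×8.65 = 24.32 m.
Hydraulic radius R = A/P = 60.72/24.32 = 2.497 m.
From Manning's equation, S = [nQ / (1 A R^(2/3))]² = [0.032 × 135 / (1 × 60.72 × 2.497^(2/3))]² = 0.00149.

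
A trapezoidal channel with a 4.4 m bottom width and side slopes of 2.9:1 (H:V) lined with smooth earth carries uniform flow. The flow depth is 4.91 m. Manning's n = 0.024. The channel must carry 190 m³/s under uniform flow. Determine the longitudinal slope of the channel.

S = 0.000677

With bottom width b = 4.4 m and side slope z = 2.9: A = (b + zy)y = (4.4 + 2.9×4.91)×4.91 = 91.52 m²; P = b + 2y√(1+z²) = 4.4 + 2×4.91×3.068 = 34.52 m.
Hydraulic radius R = A/P = 91.52/34.52 = 2.651 m.
From Manning's equation, S = [nQ / (1 A R^(2/3))]² = [0.024 × 190 / (1 × 91.52 × 2.651^(2/3))]² = 0.000677.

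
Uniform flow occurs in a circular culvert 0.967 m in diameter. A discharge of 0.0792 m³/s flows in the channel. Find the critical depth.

y_c = 0.156 m

At critical depth, Q² T / (g A³) = 1, i.e. A³/T = Q²/g = 0.0792²/9.81 = 0.0006394.
Trying y = 0.13 m: A³/T = 0.00031 — short.
Trying y = 0.17 m: A³/T = 0.0008911 — over.
Trying y = 0.156 m: A³/T = 0.0006357 — matches.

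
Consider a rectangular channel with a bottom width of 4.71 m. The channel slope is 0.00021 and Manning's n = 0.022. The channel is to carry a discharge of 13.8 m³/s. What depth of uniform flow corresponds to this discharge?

y_n = 3.53 m

Manning's equation rearranged: A R^(2/3) = nQ / (1·√S) = 0.022 × 13.8 / (√0.00021) = 20.95.
Trying y = 2.66 m: A R^(2/3) = 14.53 — short.
Trying y = 3.53 m: A R^(2/3) = 20.93 — matches.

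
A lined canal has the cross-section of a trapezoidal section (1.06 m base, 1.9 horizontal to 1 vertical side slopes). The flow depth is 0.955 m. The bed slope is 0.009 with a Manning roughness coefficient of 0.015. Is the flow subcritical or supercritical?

With bottom width b = 1.06 m and side slope z = 1.9: A = (b + zy)y = (1.06 + 1.9×0.955)×0.955 = 2.745 m²; P = b + 2y√(1+z²) = 1.06 + 2×0.955×2.147 = 5.161 m.
Hydraulic radius R = A/P = 2.745/5.161 = 0.5319 m.
V = (1/n) R^(2/3) √S = (1/0.015) × 0.5319^(2/3) × √0.009 = 4.152 m/s. Hydraulic depth D_h = A/T = 2.745/4.689 = 0.5854 m.
Froude number Fr = V/√(g·D_h) = 4.152/√(9.81×0.5854) = 1.73, which is greater than 1, so the flow is supercritical.

supercritical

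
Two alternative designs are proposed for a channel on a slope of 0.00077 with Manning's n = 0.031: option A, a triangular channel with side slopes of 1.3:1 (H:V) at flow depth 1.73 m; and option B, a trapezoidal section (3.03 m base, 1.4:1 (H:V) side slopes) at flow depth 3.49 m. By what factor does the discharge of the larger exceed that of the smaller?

13.7

Channel A: For a triangular section with side slope z = 1.3: A = zy² = 1.3×1.73² = 3.891 m²; P = 2y√(1+z²) = 2×1.73×1.64 = 5.675 m. Hydraulic radius R = A/P = 3.891/5.675 = 0.6856 m. Q_A = (1/0.031)·3.891·0.6856^(2/3)·√0.00077 = 2.708 m³/s.
Channel B: With bottom width b = 3.03 m and side slope z = 1.4: A = (b + zy)y = (3.03 + 1.4×3.49)×3.49 = 27.63 m²; P = b + 2y√(1+z²) = 3.03 + 2×3.49×1.72 = 15.04 m. Hydraulic radius R = A/P = 27.63/15.04 = 1.837 m. Q_B = (1/0.031)·27.63·1.837^(2/3)·√0.00077 = 37.09 m³/s.
The larger discharge is 37.09 m³/s and the smaller is 2.708 m³/s; the ratio is 13.7.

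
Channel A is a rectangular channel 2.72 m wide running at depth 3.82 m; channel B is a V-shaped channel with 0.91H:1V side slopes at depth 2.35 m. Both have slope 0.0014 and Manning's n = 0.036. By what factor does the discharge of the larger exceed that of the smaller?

Channel A: Flow area A = b·y = 2.72 × 3.82 = 10.39 m². Wetted perimeter P = b + 2y = 2.72 + 2×3.82 = 10.36 m. Hydraulic radius R = A/P = 10.39/10.36 = 1.003 m. Q_A = (1/0.036)·10.39·1.003^(2/3)·√0.0014 = 10.82 m³/s.
Channel B: For a triangular section with side slope z = 0.91: A = zy² = 0.91×2.35² = 5.025 m²; P = 2y√(1+z²) = 2×2.35×1.352 = 6.355 m. Hydraulic radius R = A/P = 5.025/6.355 = 0.7908 m. Q_B = (1/0.036)·5.025·0.7908^(2/3)·√0.0014 = 4.467 m³/s.
The larger discharge is 10.82 m³/s and the smaller is 4.467 m³/s; the ratio is 2.42.

2.42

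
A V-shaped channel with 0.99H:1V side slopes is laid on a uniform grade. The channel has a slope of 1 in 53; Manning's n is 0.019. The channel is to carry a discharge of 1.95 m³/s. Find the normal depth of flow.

Manning's equation rearranged: A R^(2/3) = nQ / (1·√S) = 0.019 × 1.95 / (√0.01887) = 0.2697.
At y = 0.63 m: A R^(2/3) = 0.1439 — low.
At y = 0.872 m: A R^(2/3) = 0.3424 — high.
At y = 0.797 m: A R^(2/3) = 0.2694 — matches.

y_n = 0.797 m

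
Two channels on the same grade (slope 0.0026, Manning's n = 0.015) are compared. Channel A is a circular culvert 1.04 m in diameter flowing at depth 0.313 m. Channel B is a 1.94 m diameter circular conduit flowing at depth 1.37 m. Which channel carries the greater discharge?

channel B

Channel A: For a circular section of diameter D = 1.04 m at depth y = 0.313 m, the central angle is θ = 2 arccos(1 − 2y/D) = 2.323 rad. Then A = (D²/8)(θ − sin θ) = 0.2153 m² and P = Dθ/2 = 1.208 m. Hydraulic radius R = A/P = 0.2153/1.208 = 0.1782 m. Q_A = (1/0.015)·0.2153·0.1782^(2/3)·√0.0026 = 0.2318 m³/s.
Channel B: For a circular section of diameter D = 1.94 m at depth y = 1.37 m, the central angle is θ = 2 arccos(1 − 2y/D) = 3.992 rad. Then A = (D²/8)(θ − sin θ) = 2.231 m² and P = Dθ/2 = 3.872 m. Hydraulic radius R = A/P = 2.231/3.872 = 0.5763 m. Q_B = (1/0.015)·2.231·0.5763^(2/3)·√0.0026 = 5.253 m³/s.
Q_A = 0.2318 m³/s vs Q_B = 5.253 m³/s, so channel B carries more.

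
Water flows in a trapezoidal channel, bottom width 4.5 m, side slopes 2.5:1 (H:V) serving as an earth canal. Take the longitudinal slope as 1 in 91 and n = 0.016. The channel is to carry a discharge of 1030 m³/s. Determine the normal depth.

y_n = 4.9 m

Manning's equation rearranged: A R^(2/3) = nQ / (1·√S) = 0.016 × 1030 / (√0.01099) = 157.2.
Try y = 4.12 m: A R^(2/3) = 105.8 — short.
Try y = 6.19 m: A R^(2/3) = 272.3 — over.
Try y = 4.9 m: A R^(2/3) = 157.5 — matches.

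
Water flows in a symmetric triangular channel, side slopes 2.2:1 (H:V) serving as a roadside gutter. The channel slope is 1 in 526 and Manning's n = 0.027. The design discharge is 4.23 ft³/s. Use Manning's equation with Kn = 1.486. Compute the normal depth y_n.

Manning's equation rearranged: A R^(2/3) = nQ / (1.486·√S) = 0.027 × 4.23 / (1.486 × √0.001901) = 1.763.
Trying y = 0.972 ft: A R^(2/3) = 1.207 — short.
Trying y = 1.22 ft: A R^(2/3) = 2.212 — over.
Trying y = 1.12 ft: A R^(2/3) = 1.761 — close enough.

y_n = 1.12 ft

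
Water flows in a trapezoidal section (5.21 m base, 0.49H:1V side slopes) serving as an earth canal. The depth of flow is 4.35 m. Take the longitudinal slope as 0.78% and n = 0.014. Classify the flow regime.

With bottom width b = 5.21 m and side slope z = 0.49: A = (b + zy)y = (5.21 + 0.49×4.35)×4.35 = 31.94 m²; P = b + 2y√(1+z²) = 5.21 + 2×4.35×1.114 = 14.9 m.
Hydraulic radius R = A/P = 31.94/14.9 = 2.144 m.
V = (1/n) R^(2/3) √S = (1/0.014) × 2.144^(2/3) × √0.0078 = 10.49 m/s. Hydraulic depth D_h = A/T = 31.94/9.473 = 3.371 m.
Froude number Fr = V/√(g·D_h) = 10.49/√(9.81×3.371) = 1.82, which is greater than 1, so the flow is supercritical.

supercritical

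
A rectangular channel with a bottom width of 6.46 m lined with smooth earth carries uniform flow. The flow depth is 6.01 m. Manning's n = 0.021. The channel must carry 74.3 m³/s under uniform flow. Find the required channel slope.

Flow area A = b·y = 6.46 × 6.01 = 38.82 m². Wetted perimeter P = b + 2y = 6.46 + 2×6.01 = 18.48 m.
Hydraulic radius R = A/P = 38.82/18.48 = 2.101 m.
From Manning's equation, S = [nQ / (1 A R^(2/3))]² = [0.021 × 74.3 / (1 × 38.82 × 2.101^(2/3))]² = 0.0006.

S = 0.0006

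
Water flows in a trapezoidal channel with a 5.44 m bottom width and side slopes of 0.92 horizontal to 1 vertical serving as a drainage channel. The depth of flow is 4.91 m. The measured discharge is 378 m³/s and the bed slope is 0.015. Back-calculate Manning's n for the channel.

n = 0.03

With bottom width b = 5.44 m and side slope z = 0.92: A = (b + zy)y = (5.44 + 0.92×4.91)×4.91 = 48.89 m²; P = b + 2y√(1+z²) = 5.44 + 2×4.91×1.359 = 18.78 m.
Hydraulic radius R = A/P = 48.89/18.78 = 2.603 m.
Rearranging Manning's equation: n = (1/Q) A R^(2/3) S^(1/2) = (1/378) × 48.89 × 2.603^(2/3) × √0.015 = 0.03.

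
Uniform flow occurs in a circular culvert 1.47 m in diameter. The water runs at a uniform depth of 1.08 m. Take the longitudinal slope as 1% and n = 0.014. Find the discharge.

For a circular section of diameter D = 1.47 m at depth y = 1.08 m, the central angle is θ = 2 arccos(1 − 2y/D) = 4.119 rad. Then A = (D²/8)(θ − sin θ) = 1.336 m² and P = Dθ/2 = 3.027 m.
Hydraulic radius R = A/P = 1.336/3.027 = 0.4415 m.
Manning's equation: Q = (1/n) A R^(2/3) S^(1/2) = (1/0.014) × 1.336 × 0.4415^(2/3) × 0.01^(1/2) = 5.53 m³/s.

Q = 5.53 m³/s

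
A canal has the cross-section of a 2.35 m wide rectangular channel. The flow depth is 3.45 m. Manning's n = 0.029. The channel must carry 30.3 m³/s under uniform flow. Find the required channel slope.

Flow area A = b·y = 2.35 × 3.45 = 8.107 m². Wetted perimeter P = b + 2y = 2.35 + 2×3.45 = 9.25 m.
Hydraulic radius R = A/P = 8.107/9.25 = 0.8765 m.
From Manning's equation, S = [nQ / (1 A R^(2/3))]² = [0.029 × 30.3 / (1 × 8.107 × 0.8765^(2/3))]² = 0.014.

S = 0.014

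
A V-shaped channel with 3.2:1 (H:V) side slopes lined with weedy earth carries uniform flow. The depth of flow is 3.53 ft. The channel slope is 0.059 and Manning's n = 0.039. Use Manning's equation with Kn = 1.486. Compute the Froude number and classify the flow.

supercritical

For a triangular section with side slope z = 3.2: A = zy² = 3.2×3.53² = 39.87 ft²; P = 2y√(1+z²) = 2×3.53×3.353 = 23.67 ft.
Hydraulic radius R = A/P = 39.87/23.67 = 1.685 ft.
V = (1.486/n) R^(2/3) √S = (1.486/0.039) × 1.685^(2/3) × √0.059 = 13.1 ft/s. Hydraulic depth D_h = A/T = 39.87/22.59 = 1.765 ft.
Froude number Fr = V/√(g·D_h) = 13.1/√(32.2×1.765) = 1.74, which is greater than 1, so the flow is supercritical.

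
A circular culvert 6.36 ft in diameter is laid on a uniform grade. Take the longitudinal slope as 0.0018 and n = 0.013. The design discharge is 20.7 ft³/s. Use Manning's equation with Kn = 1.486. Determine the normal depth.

Manning's equation rearranged: A R^(2/3) = nQ / (1.486·√S) = 0.013 × 20.7 / (1.486 × √0.0018) = 4.268.
Trying y = 1.05 ft: A R^(2/3) = 2.563 — too small.
Trying y = 1.35 ft: A R^(2/3) = 4.274 — close enough.

y_n = 1.35 ft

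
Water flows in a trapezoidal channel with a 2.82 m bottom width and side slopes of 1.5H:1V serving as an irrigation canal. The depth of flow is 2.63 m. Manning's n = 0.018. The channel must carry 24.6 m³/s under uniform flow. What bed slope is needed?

With bottom width b = 2.82 m and side slope z = 1.5: A = (b + zy)y = (2.82 + 1.5×2.63)×2.63 = 17.79 m²; P = b + 2y√(1+z²) = 2.82 + 2×2.63×1.803 = 12.3 m.
Hydraulic radius R = A/P = 17.79/12.3 = 1.446 m.
From Manning's equation, S = [nQ / (1 A R^(2/3))]² = [0.018 × 24.6 / (1 × 17.79 × 1.446^(2/3))]² = 0.000379.

S = 0.000379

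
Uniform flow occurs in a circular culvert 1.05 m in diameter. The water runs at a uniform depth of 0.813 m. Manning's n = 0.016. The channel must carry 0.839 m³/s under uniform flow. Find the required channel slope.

For a circular section of diameter D = 1.05 m at depth y = 0.813 m, the central angle is θ = 2 arccos(1 − 2y/D) = 4.303 rad. Then A = (D²/8)(θ − sin θ) = 0.7194 m² and P = Dθ/2 = 2.259 m.
Hydraulic radius R = A/P = 0.7194/2.259 = 0.3185 m.
From Manning's equation, S = [nQ / (1 A R^(2/3))]² = [0.016 × 0.839 / (1 × 0.7194 × 0.3185^(2/3))]² = 0.0016.

S = 0.0016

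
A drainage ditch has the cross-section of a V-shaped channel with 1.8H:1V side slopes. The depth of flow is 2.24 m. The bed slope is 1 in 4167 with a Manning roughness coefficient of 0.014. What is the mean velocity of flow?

V = 1.09 m/s

For a triangular section with side slope z = 1.8: A = zy² = 1.8×2.24² = 9.032 m²; P = 2y√(1+z²) = 2×2.24×2.059 = 9.225 m.
Hydraulic radius R = A/P = 9.032/9.225 = 0.9791 m.
From Manning's equation, V = (1/n) R^(2/3) S^(1/2) = (1/0.014) × 0.9791^(2/3) × 0.00024^(1/2) = 1.09 m/s.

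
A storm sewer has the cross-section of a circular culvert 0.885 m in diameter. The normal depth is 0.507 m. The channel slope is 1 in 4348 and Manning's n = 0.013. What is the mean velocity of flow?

V = 0.45 m/s

For a circular section of diameter D = 0.885 m at depth y = 0.507 m, the central angle is θ = 2 arccos(1 − 2y/D) = 3.434 rad. Then A = (D²/8)(θ − sin θ) = 0.3645 m² and P = Dθ/2 = 1.52 m.
Hydraulic radius R = A/P = 0.3645/1.52 = 0.2398 m.
From Manning's equation, V = (1/n) R^(2/3) S^(1/2) = (1/0.013) × 0.2398^(2/3) × 0.00023^(1/2) = 0.45 m/s.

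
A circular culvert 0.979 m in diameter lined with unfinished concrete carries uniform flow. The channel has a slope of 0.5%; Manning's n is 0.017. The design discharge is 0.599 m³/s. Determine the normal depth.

Manning's equation rearranged: A R^(2/3) = nQ / (1·√S) = 0.017 × 0.599 / (√0.005) = 0.144.
At y = 0.418 m: A R^(2/3) = 0.1117 — short.
At y = 0.483 m: A R^(2/3) = 0.144 — matches.

y_n = 0.483 m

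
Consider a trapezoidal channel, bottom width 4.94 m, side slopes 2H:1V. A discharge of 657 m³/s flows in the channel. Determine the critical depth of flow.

y_c = 6.27 m

At critical depth, Q² T / (g A³) = 1, i.e. A³/T = Q²/g = 657²/9.81 = 44000.
At y = 4.91 m: A³/T = 15490 — short.
At y = 7.57 m: A³/T = 99720 — over.
At y = 6.27 m: A³/T = 43850 — ≈ 44000.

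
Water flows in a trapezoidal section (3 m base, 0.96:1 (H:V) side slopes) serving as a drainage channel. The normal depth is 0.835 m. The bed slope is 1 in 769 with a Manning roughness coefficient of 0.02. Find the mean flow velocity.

With bottom width b = 3 m and side slope z = 0.96: A = (b + zy)y = (3 + 0.96×0.835)×0.835 = 3.174 m²; P = b + 2y√(1+z²) = 3 + 2×0.835×1.386 = 5.315 m.
Hydraulic radius R = A/P = 3.174/5.315 = 0.5972 m.
From Manning's equation, V = (1/n) R^(2/3) S^(1/2) = (1/0.02) × 0.5972^(2/3) × 0.0013^(1/2) = 1.28 m/s.

V = 1.28 m/s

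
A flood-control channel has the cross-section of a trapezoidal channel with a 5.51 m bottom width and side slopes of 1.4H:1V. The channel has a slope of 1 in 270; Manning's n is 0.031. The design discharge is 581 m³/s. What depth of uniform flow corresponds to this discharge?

y_n = 7.52 m

Manning's equation rearranged: A R^(2/3) = nQ / (1·√S) = 0.031 × 581 / (√0.003704) = 296.
Try y = 5.76 m: A R^(2/3) = 165.8 — short.
Try y = 7.52 m: A R^(2/3) = 295.9 — close enough.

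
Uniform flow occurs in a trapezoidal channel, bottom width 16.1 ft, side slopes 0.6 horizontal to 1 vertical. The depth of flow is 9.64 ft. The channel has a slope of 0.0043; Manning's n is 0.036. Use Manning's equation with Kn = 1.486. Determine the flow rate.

Q = 1770 ft³/s

With bottom width b = 16.1 ft and side slope z = 0.6: A = (b + zy)y = (16.1 + 0.6×9.64)×9.64 = 211 ft²; P = b + 2y√(1+z²) = 16.1 + 2×9.64×1.166 = 38.58 ft.
Hydraulic radius R = A/P = 211/38.58 = 5.468 ft.
Manning's equation: Q = (1.486/n) A R^(2/3) S^(1/2) = (1.486/0.036) × 211 × 5.468^(2/3) × 0.0043^(1/2) = 1770 ft³/s.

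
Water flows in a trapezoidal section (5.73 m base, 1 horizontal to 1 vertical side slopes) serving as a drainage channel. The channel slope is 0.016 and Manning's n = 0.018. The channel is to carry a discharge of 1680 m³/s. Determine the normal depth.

Manning's equation rearranged: A R^(2/3) = nQ / (1·√S) = 0.018 × 1680 / (√0.016) = 239.1.
Try y = 9.57 m: A R^(2/3) = 397 — too large.
Try y = 6.62 m: A R^(2/3) = 182.8 — too small.
Try y = 7.54 m: A R^(2/3) = 239.3 — close enough.

y_n = 7.54 m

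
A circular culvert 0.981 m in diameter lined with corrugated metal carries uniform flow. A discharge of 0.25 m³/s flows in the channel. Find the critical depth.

At critical depth, Q² T / (g A³) = 1, i.e. A³/T = Q²/g = 0.25²/9.81 = 0.006371.
At y = 0.338 m: A³/T = 0.01318 — over.
At y = 0.203 m: A³/T = 0.001815 — short.
At y = 0.28 m: A³/T = 0.006359 — close enough.

y_c = 0.28 m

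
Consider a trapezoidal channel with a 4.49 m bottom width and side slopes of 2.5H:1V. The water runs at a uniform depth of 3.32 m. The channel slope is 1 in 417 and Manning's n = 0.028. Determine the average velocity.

V = 2.68 m/s

With bottom width b = 4.49 m and side slope z = 2.5: A = (b + zy)y = (4.49 + 2.5×3.32)×3.32 = 42.46 m²; P = b + 2y√(1+z²) = 4.49 + 2×3.32×2.693 = 22.37 m.
Hydraulic radius R = A/P = 42.46/22.37 = 1.898 m.
From Manning's equation, V = (1/n) R^(2/3) S^(1/2) = (1/0.028) × 1.898^(2/3) × 0.002398^(1/2) = 2.68 m/s.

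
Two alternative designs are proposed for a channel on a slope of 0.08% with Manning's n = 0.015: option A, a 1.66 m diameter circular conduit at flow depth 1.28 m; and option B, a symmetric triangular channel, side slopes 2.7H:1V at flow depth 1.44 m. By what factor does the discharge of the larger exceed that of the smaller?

Channel A: For a circular section of diameter D = 1.66 m at depth y = 1.28 m, the central angle is θ = 2 arccos(1 − 2y/D) = 4.288 rad. Then A = (D²/8)(θ − sin θ) = 1.791 m² and P = Dθ/2 = 3.559 m. Hydraulic radius R = A/P = 1.791/3.559 = 0.5032 m. Q_A = (1/0.015)·1.791·0.5032^(2/3)·√0.0008 = 2.136 m³/s.
Channel B: For a triangular section with side slope z = 2.7: A = zy² = 2.7×1.44² = 5.599 m²; P = 2y√(1+z²) = 2×1.44×2.879 = 8.292 m. Hydraulic radius R = A/P = 5.599/8.292 = 0.6752 m. Q_B = (1/0.015)·5.599·0.6752^(2/3)·√0.0008 = 8.125 m³/s.
The larger discharge is 8.125 m³/s and the smaller is 2.136 m³/s; the ratio is 3.8.

3.8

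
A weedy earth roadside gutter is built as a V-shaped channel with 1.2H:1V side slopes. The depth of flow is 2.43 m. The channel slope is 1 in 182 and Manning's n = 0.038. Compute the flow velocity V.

V = 1.86 m/s

For a triangular section with side slope z = 1.2: A = zy² = 1.2×2.43² = 7.086 m²; P = 2y√(1+z²) = 2×2.43×1.562 = 7.592 m.
Hydraulic radius R = A/P = 7.086/7.592 = 0.9334 m.
From Manning's equation, V = (1/n) R^(2/3) S^(1/2) = (1/0.038) × 0.9334^(2/3) × 0.005495^(1/2) = 1.86 m/s.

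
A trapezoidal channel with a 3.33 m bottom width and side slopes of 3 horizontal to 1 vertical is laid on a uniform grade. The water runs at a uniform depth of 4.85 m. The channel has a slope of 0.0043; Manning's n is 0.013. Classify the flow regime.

supercritical

With bottom width b = 3.33 m and side slope z = 3: A = (b + zy)y = (3.33 + 3×4.85)×4.85 = 86.72 m²; P = b + 2y√(1+z²) = 3.33 + 2×4.85×3.162 = 34 m.
Hydraulic radius R = A/P = 86.72/34 = 2.55 m.
V = (1/n) R^(2/3) √S = (1/0.013) × 2.55^(2/3) × √0.0043 = 9.415 m/s. Hydraulic depth D_h = A/T = 86.72/32.43 = 2.674 m.
Froude number Fr = V/√(g·D_h) = 9.415/√(9.81×2.674) = 1.84, which is greater than 1, so the flow is supercritical.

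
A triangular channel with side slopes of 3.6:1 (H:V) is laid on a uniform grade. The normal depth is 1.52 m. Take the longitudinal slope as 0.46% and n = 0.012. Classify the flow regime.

For a triangular section with side slope z = 3.6: A = zy² = 3.6×1.52² = 8.317 m²; P = 2y√(1+z²) = 2×1.52×3.736 = 11.36 m.
Hydraulic radius R = A/P = 8.317/11.36 = 0.7323 m.
V = (1/n) R^(2/3) √S = (1/0.012) × 0.7323^(2/3) × √0.0046 = 4.592 m/s. Hydraulic depth D_h = A/T = 8.317/10.94 = 0.76 m.
Froude number Fr = V/√(g·D_h) = 4.592/√(9.81×0.76) = 1.68, which is greater than 1, so the flow is supercritical.

supercritical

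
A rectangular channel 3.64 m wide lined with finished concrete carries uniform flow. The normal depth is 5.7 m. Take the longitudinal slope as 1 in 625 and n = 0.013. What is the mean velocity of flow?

V = 3.81 m/s

Flow area A = b·y = 3.64 × 5.7 = 20.75 m². Wetted perimeter P = b + 2y = 3.64 + 2×5.7 = 15.04 m.
Hydraulic radius R = A/P = 20.75/15.04 = 1.38 m.
From Manning's equation, V = (1/n) R^(2/3) S^(1/2) = (1/0.013) × 1.38^(2/3) × 0.0016^(1/2) = 3.81 m/s.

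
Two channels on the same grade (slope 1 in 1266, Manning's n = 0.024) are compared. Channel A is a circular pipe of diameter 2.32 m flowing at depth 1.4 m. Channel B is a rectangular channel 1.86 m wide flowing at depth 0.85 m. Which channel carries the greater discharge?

channel A

Channel A: For a circular section of diameter D = 2.32 m at depth y = 1.4 m, the central angle is θ = 2 arccos(1 − 2y/D) = 3.558 rad. Then A = (D²/8)(θ − sin θ) = 2.666 m² and P = Dθ/2 = 4.128 m. Hydraulic radius R = A/P = 2.666/4.128 = 0.646 m. Q_A = (1/0.024)·2.666·0.646^(2/3)·√0.0007899 = 2.333 m³/s.
Channel B: Flow area A = b·y = 1.86 × 0.85 = 1.581 m². Wetted perimeter P = b + 2y = 1.86 + 2×0.85 = 3.56 m. Hydraulic radius R = A/P = 1.581/3.56 = 0.4441 m. Q_B = (1/0.024)·1.581·0.4441^(2/3)·√0.0007899 = 1.078 m³/s.
Q_A = 2.333 m³/s vs Q_B = 1.078 m³/s, so channel A carries more.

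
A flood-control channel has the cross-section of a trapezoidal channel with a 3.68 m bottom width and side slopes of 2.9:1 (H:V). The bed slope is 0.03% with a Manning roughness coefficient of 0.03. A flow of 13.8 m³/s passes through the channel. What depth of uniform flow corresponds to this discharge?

Manning's equation rearranged: A R^(2/3) = nQ / (1·√S) = 0.03 × 13.8 / (√0.0003) = 23.9.
Trying y = 2.55 m: A R^(2/3) = 36.37 — over.
Trying y = 1.44 m: A R^(2/3) = 10.58 — short.
Trying y = 2.11 m: A R^(2/3) = 23.91 — ≈ 23.9.

y_n = 2.11 m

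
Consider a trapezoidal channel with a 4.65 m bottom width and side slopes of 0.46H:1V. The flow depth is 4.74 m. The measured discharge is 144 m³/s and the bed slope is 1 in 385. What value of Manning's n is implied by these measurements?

n = 0.0191

With bottom width b = 4.65 m and side slope z = 0.46: A = (b + zy)y = (4.65 + 0.46×4.74)×4.74 = 32.38 m²; P = b + 2y√(1+z²) = 4.65 + 2×4.74×1.101 = 15.08 m.
Hydraulic radius R = A/P = 32.38/15.08 = 2.146 m.
Rearranging Manning's equation: n = (1/Q) A R^(2/3) S^(1/2) = (1/144) × 32.38 × 2.146^(2/3) × √0.002597 = 0.0191.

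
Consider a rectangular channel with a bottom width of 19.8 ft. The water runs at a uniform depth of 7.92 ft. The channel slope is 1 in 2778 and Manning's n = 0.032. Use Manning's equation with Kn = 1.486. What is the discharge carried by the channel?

Q = 371 ft³/s

Flow area A = b·y = 19.8 × 7.92 = 156.8 ft². Wetted perimeter P = b + 2y = 19.8 + 2×7.92 = 35.64 ft.
Hydraulic radius R = A/P = 156.8/35.64 = 4.4 ft.
Manning's equation: Q = (1.486/n) A R^(2/3) S^(1/2) = (1.486/0.032) × 156.8 × 4.4^(2/3) × 0.00036^(1/2) = 371 ft³/s.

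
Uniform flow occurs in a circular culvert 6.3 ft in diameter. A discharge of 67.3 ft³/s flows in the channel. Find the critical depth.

At critical depth, Q² T / (g A³) = 1, i.e. A³/T = Q²/g = 67.3²/32.2 = 140.7.
At y = 2.34 ft: A³/T = 192.3 — high.
At y = 1.9 ft: A³/T = 86.01 — low.
At y = 2.16 ft: A³/T = 141.3 — ≈ 140.7.

y_c = 2.16 ft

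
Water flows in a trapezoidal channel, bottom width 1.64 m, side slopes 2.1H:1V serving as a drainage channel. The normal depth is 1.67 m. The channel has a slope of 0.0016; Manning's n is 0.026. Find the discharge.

Q = 12.5 m³/s

With bottom width b = 1.64 m and side slope z = 2.1: A = (b + zy)y = (1.64 + 2.1×1.67)×1.67 = 8.595 m²; P = b + 2y√(1+z²) = 1.64 + 2×1.67×2.326 = 9.409 m.
Hydraulic radius R = A/P = 8.595/9.409 = 0.9136 m.
Manning's equation: Q = (1/n) A R^(2/3) S^(1/2) = (1/0.026) × 8.595 × 0.9136^(2/3) × 0.0016^(1/2) = 12.5 m³/s.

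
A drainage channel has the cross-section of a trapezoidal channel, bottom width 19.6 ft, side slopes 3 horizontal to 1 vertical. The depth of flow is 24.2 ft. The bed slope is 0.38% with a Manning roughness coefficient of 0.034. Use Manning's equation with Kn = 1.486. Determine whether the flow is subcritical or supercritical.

With bottom width b = 19.6 ft and side slope z = 3: A = (b + zy)y = (19.6 + 3×24.2)×24.2 = 2231 ft²; P = b + 2y√(1+z²) = 19.6 + 2×24.2×3.162 = 172.7 ft.
Hydraulic radius R = A/P = 2231/172.7 = 12.92 ft.
V = (1.486/n) R^(2/3) √S = (1.486/0.034) × 12.92^(2/3) × √0.0038 = 14.84 ft/s. Hydraulic depth D_h = A/T = 2231/164.8 = 13.54 ft.
Froude number Fr = V/√(g·D_h) = 14.84/√(32.2×13.54) = 0.711, which is less than 1, so the flow is subcritical.

subcritical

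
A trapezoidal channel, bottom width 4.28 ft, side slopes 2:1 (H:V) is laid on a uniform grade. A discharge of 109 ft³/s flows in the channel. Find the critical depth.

y_c = 2 ft

At critical depth, Q² T / (g A³) = 1, i.e. A³/T = Q²/g = 109²/32.2 = 369.
Trying y = 1.55 ft: A³/T = 142.8 — low.
Trying y = 2.38 ft: A³/T = 721.7 — high.
Trying y = 2 ft: A³/T = 369.8 — close enough.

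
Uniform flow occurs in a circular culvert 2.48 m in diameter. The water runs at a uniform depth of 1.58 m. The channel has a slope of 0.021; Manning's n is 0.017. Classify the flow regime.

For a circular section of diameter D = 2.48 m at depth y = 1.58 m, the central angle is θ = 2 arccos(1 − 2y/D) = 3.697 rad. Then A = (D²/8)(θ − sin θ) = 3.248 m² and P = Dθ/2 = 4.584 m.
Hydraulic radius R = A/P = 3.248/4.584 = 0.7084 m.
V = (1/n) R^(2/3) √S = (1/0.017) × 0.7084^(2/3) × √0.021 = 6.774 m/s. Hydraulic depth D_h = A/T = 3.248/2.385 = 1.362 m.
Froude number Fr = V/√(g·D_h) = 6.774/√(9.81×1.362) = 1.85, which is greater than 1, so the flow is supercritical.

supercritical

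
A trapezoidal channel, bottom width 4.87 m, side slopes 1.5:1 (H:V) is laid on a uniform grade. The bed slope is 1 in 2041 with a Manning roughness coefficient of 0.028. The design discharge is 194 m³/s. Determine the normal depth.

y_n = 6.92 m

Manning's equation rearranged: A R^(2/3) = nQ / (1·√S) = 0.028 × 194 / (√0.00049) = 245.4.
Trying y = 4.89 m: A R^(2/3) = 114.4 — short.
Trying y = 8.16 m: A R^(2/3) = 356 — over.
Trying y = 6.92 m: A R^(2/3) = 245.1 — close enough.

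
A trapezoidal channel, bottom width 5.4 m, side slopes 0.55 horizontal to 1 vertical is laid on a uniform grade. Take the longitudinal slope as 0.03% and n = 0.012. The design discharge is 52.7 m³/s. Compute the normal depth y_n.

y_n = 3.34 m

Manning's equation rearranged: A R^(2/3) = nQ / (1·√S) = 0.012 × 52.7 / (√0.0003) = 36.51.
Try y = 2.92 m: A R^(2/3) = 29.09 — low.
Try y = 3.94 m: A R^(2/3) = 48.45 — high.
Try y = 3.34 m: A R^(2/3) = 36.5 — matches.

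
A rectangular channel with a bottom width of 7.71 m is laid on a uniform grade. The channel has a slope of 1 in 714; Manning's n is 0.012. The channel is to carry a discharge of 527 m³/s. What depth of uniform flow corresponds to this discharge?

y_n = 10.9 m

Manning's equation rearranged: A R^(2/3) = nQ / (1·√S) = 0.012 × 527 / (√0.001401) = 169.
Trying y = 13.7 m: A R^(2/3) = 220.1 — too large.
Trying y = 10.9 m: A R^(2/3) = 168.8 — ≈ 169.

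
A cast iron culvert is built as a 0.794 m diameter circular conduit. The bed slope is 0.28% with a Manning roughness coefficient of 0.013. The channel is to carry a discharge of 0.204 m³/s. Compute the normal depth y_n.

y_n = 0.297 m

Manning's equation rearranged: A R^(2/3) = nQ / (1·√S) = 0.013 × 0.204 / (√0.0028) = 0.05012.
At y = 0.249 m: A R^(2/3) = 0.03594 — short.
At y = 0.339 m: A R^(2/3) = 0.0639 — over.
At y = 0.297 m: A R^(2/3) = 0.05017 — ≈ 0.05012.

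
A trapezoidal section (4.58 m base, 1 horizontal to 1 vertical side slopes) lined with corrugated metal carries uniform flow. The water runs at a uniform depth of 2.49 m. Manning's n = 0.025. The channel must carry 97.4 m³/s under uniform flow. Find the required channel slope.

With bottom width b = 4.58 m and side slope z = 1: A = (b + zy)y = (4.58 + 1×2.49)×2.49 = 17.6 m²; P = b + 2y√(1+z²) = 4.58 + 2×2.49×1.414 = 11.62 m.
Hydraulic radius R = A/P = 17.6/11.62 = 1.515 m.
From Manning's equation, S = [nQ / (1 A R^(2/3))]² = [0.025 × 97.4 / (1 × 17.6 × 1.515^(2/3))]² = 0.011.

S = 0.011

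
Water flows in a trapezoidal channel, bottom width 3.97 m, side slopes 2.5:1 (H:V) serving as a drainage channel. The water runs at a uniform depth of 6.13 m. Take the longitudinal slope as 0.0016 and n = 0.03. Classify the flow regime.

With bottom width b = 3.97 m and side slope z = 2.5: A = (b + zy)y = (3.97 + 2.5×6.13)×6.13 = 118.3 m²; P = b + 2y√(1+z²) = 3.97 + 2×6.13×2.693 = 36.98 m.
Hydraulic radius R = A/P = 118.3/36.98 = 3.198 m.
V = (1/n) R^(2/3) √S = (1/0.03) × 3.198^(2/3) × √0.0016 = 2.894 m/s. Hydraulic depth D_h = A/T = 118.3/34.62 = 3.416 m.
Froude number Fr = V/√(g·D_h) = 2.894/√(9.81×3.416) = 0.5, which is less than 1, so the flow is subcritical.

subcritical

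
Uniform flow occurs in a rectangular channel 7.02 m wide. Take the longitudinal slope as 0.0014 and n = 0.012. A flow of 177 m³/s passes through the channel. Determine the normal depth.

y_n = 4.99 m

Manning's equation rearranged: A R^(2/3) = nQ / (1·√S) = 0.012 × 177 / (√0.0014) = 56.77.
Trying y = 4.19 m: A R^(2/3) = 45.28 — low.
Trying y = 5.76 m: A R^(2/3) = 68 — high.
Trying y = 4.99 m: A R^(2/3) = 56.72 — close enough.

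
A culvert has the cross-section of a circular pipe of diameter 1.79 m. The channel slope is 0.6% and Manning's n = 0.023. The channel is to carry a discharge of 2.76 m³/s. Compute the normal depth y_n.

Manning's equation rearranged: A R^(2/3) = nQ / (1·√S) = 0.023 × 2.76 / (√0.006) = 0.8195.
Try y = 1.16 m: A R^(2/3) = 1.109 — over.
Try y = 0.751 m: A R^(2/3) = 0.5411 — short.
Try y = 0.954 m: A R^(2/3) = 0.8191 — ≈ 0.8195.

y_n = 0.954 m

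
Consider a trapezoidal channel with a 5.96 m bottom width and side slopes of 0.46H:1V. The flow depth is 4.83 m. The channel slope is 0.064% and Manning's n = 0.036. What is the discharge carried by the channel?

Q = 49.5 m³/s

With bottom width b = 5.96 m and side slope z = 0.46: A = (b + zy)y = (5.96 + 0.46×4.83)×4.83 = 39.52 m²; P = b + 2y√(1+z²) = 5.96 + 2×4.83×1.101 = 16.59 m.
Hydraulic radius R = A/P = 39.52/16.59 = 2.382 m.
Manning's equation: Q = (1/n) A R^(2/3) S^(1/2) = (1/0.036) × 39.52 × 2.382^(2/3) × 0.00064^(1/2) = 49.5 m³/s.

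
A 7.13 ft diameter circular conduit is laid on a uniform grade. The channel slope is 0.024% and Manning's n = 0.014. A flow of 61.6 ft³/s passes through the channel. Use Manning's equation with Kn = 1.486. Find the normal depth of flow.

Manning's equation rearranged: A R^(2/3) = nQ / (1.486·√S) = 0.014 × 61.6 / (1.486 × √0.00024) = 37.46.
Try y = 2.9 ft: A R^(2/3) = 20.39 — too small.
Try y = 4.84 ft: A R^(2/3) = 47.17 — too large.
Try y = 4.14 ft: A R^(2/3) = 37.48 — close enough.

y_n = 4.14 ft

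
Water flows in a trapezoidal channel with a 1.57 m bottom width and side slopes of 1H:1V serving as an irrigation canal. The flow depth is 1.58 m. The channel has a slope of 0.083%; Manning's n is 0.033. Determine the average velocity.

V = 0.767 m/s

With bottom width b = 1.57 m and side slope z = 1: A = (b + zy)y = (1.57 + 1×1.58)×1.58 = 4.977 m²; P = b + 2y√(1+z²) = 1.57 + 2×1.58×1.414 = 6.039 m.
Hydraulic radius R = A/P = 4.977/6.039 = 0.8242 m.
From Manning's equation, V = (1/n) R^(2/3) S^(1/2) = (1/0.033) × 0.8242^(2/3) × 0.00083^(1/2) = 0.767 m/s.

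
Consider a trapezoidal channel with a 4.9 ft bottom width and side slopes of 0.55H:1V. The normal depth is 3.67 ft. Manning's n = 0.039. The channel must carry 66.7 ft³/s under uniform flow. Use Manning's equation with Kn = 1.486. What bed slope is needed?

With bottom width b = 4.9 ft and side slope z = 0.55: A = (b + zy)y = (4.9 + 0.55×3.67)×3.67 = 25.39 ft²; P = b + 2y√(1+z²) = 4.9 + 2×3.67×1.141 = 13.28 ft.
Hydraulic radius R = A/P = 25.39/13.28 = 1.912 ft.
From Manning's equation, S = [nQ / (1.486 A R^(2/3))]² = [0.039 × 66.7 / (1.486 × 25.39 × 1.912^(2/3))]² = 0.002.

S = 0.002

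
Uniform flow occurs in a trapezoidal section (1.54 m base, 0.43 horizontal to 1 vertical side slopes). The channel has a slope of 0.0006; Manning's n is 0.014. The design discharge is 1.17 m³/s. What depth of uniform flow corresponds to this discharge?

Manning's equation rearranged: A R^(2/3) = nQ / (1·√S) = 0.014 × 1.17 / (√0.0006) = 0.6687.
Try y = 0.576 m: A R^(2/3) = 0.5293 — too small.
Try y = 0.807 m: A R^(2/3) = 0.9099 — too large.
Try y = 0.667 m: A R^(2/3) = 0.6694 — matches.

y_n = 0.667 m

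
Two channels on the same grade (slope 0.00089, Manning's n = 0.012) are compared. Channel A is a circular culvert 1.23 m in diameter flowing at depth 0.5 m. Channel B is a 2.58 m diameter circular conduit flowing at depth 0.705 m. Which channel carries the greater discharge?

channel B

Channel A: For a circular section of diameter D = 1.23 m at depth y = 0.5 m, the central angle is θ = 2 arccos(1 − 2y/D) = 2.765 rad. Then A = (D²/8)(θ − sin θ) = 0.4535 m² and P = Dθ/2 = 1.701 m. Hydraulic radius R = A/P = 0.4535/1.701 = 0.2666 m. Q_A = (1/0.012)·0.4535·0.2666^(2/3)·√0.00089 = 0.4671 m³/s.
Channel B: For a circular section of diameter D = 2.58 m at depth y = 0.705 m, the central angle is θ = 2 arccos(1 − 2y/D) = 2.2 rad. Then A = (D²/8)(θ − sin θ) = 1.158 m² and P = Dθ/2 = 2.838 m. Hydraulic radius R = A/P = 1.158/2.838 = 0.408 m. Q_B = (1/0.012)·1.158·0.408^(2/3)·√0.00089 = 1.584 m³/s.
Q_A = 0.4671 m³/s vs Q_B = 1.584 m³/s, so channel B carries more.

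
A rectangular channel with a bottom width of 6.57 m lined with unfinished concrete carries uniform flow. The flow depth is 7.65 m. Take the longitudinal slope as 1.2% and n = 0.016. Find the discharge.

Q = 599 m³/s

Flow area A = b·y = 6.57 × 7.65 = 50.26 m². Wetted perimeter P = b + 2y = 6.57 + 2×7.65 = 21.87 m.
Hydraulic radius R = A/P = 50.26/21.87 = 2.298 m.
Manning's equation: Q = (1/n) A R^(2/3) S^(1/2) = (1/0.016) × 50.26 × 2.298^(2/3) × 0.012^(1/2) = 599 m³/s.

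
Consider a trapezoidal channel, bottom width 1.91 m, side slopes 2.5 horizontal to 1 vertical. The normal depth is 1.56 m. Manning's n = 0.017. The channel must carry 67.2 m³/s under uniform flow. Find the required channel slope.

S = 0.0189

With bottom width b = 1.91 m and side slope z = 2.5: A = (b + zy)y = (1.91 + 2.5×1.56)×1.56 = 9.064 m²; P = b + 2y√(1+z²) = 1.91 + 2×1.56×2.693 = 10.31 m.
Hydraulic radius R = A/P = 9.064/10.31 = 0.879 m.
From Manning's equation, S = [nQ / (1 A R^(2/3))]² = [0.017 × 67.2 / (1 × 9.064 × 0.879^(2/3))]² = 0.0189.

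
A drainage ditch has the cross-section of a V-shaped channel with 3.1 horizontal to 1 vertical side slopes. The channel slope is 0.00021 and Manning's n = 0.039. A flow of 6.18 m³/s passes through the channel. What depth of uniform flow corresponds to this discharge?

Manning's equation rearranged: A R^(2/3) = nQ / (1·√S) = 0.039 × 6.18 / (√0.00021) = 16.63.
Trying y = 1.65 m: A R^(2/3) = 7.183 — too small.
Trying y = 2.54 m: A R^(2/3) = 22.69 — too large.
Trying y = 2.26 m: A R^(2/3) = 16.62 — close enough.

y_n = 2.26 m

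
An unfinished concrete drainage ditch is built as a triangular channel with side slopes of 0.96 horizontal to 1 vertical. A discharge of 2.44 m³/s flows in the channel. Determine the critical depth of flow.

At critical depth, Q² T / (g A³) = 1, i.e. A³/T = Q²/g = 2.44²/9.81 = 0.6069.
Try y = 1.19 m: A³/T = 1.1 — high.
Try y = 0.835 m: A³/T = 0.187 — low.
Try y = 1.06 m: A³/T = 0.6167 — ≈ 0.6069.

y_c = 1.06 m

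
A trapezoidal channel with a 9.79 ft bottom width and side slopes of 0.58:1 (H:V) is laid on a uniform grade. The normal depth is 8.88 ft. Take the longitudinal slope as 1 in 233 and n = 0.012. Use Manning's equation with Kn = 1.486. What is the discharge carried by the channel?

Q = 2880 ft³/s

With bottom width b = 9.79 ft and side slope z = 0.58: A = (b + zy)y = (9.79 + 0.58×8.88)×8.88 = 132.7 ft²; P = b + 2y√(1+z²) = 9.79 + 2×8.88×1.156 = 30.32 ft.
Hydraulic radius R = A/P = 132.7/30.32 = 4.376 ft.
Manning's equation: Q = (1.486/n) A R^(2/3) S^(1/2) = (1.486/0.012) × 132.7 × 4.376^(2/3) × 0.004292^(1/2) = 2880 ft³/s.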